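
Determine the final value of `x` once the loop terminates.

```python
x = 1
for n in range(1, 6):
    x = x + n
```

Let's trace through this code step by step.

Initialize: x = 1
Entering loop: for n in range(1, 6):
After iteration 1: n = 1, x = 2
After iteration 2: n = 2, x = 4
After iteration 3: n = 3, x = 7
After iteration 4: n = 4, x = 11
After iteration 5: n = 5, x = 16
Loop ends.

Final answer: 16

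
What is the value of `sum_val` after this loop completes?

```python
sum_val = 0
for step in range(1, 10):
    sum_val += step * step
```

Let's trace through this code step by step.

Initialize: sum_val = 0
Entering loop: for step in range(1, 10):
After iteration 1: step = 1, sum_val = 1
After iteration 2: step = 2, sum_val = 5
After iteration 3: step = 3, sum_val = 14
After iteration 4: step = 4, sum_val = 30
After iteration 5: step = 5, sum_val = 55
After iteration 6: step = 6, sum_val = 91
After iteration 7: step = 7, sum_val = 140
After iteration 8: step = 8, sum_val = 204
After iteration 9: step = 9, sum_val = 285
Loop ends.

Final answer: 285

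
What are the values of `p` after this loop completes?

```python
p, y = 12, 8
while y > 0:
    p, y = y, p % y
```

Let's trace through this code step by step.

Initialize: p = 12
Initialize: y = 8
Entering loop: while y > 0:
After iteration 1: p = 8, y = 4
After iteration 2: p = 4, y = 0
Loop ends.

Final answer: 4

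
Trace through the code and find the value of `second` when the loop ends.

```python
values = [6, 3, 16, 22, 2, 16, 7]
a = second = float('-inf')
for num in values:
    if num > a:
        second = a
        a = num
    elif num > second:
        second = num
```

Let's trace through this code step by step.

Initialize: values = [6, 3, 16, 22, 2, 16, 7]
Initialize: a = -inf
Initialize: second = -inf
Entering loop: for num in values:
After iteration 1: num = 6, a = 6, second = -inf
After iteration 2: num = 3, a = 6, second = 3
After iteration 3: num = 16, a = 16, second = 6
After iteration 4: num = 22, a = 22, second = 16
After iteration 5: num = 2, a = 22, second = 16
After iteration 6: num = 16, a = 22, second = 16
After iteration 7: num = 7, a = 22, second = 16
Loop ends.

Final answer: 16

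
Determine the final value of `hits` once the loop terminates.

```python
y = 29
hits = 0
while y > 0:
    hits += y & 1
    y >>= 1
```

Let's trace through this code step by step.

Initialize: y = 29
Initialize: hits = 0
Entering loop: while y > 0:
After iteration 1: y = 14, hits = 1
After iteration 2: y = 7, hits = 1
After iteration 3: y = 3, hits = 2
After iteration 4: y = 1, hits = 3
After iteration 5: y = 0, hits = 4
Loop ends.

Final answer: 4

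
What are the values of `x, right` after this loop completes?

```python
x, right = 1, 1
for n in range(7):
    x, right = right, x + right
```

Let's trace through this code step by step.

Initialize: x = 1
Initialize: right = 1
Entering loop: for n in range(7):
After iteration 1: n = 0, x = 1, right = 2
After iteration 2: n = 1, x = 2, right = 3
After iteration 3: n = 2, x = 3, right = 5
After iteration 4: n = 3, x = 5, right = 8
After iteration 5: n = 4, x = 8, right = 13
After iteration 6: n = 5, x = 13, right = 21
After iteration 7: n = 6, x = 21, right = 34
Loop ends.

Final answer: 21, 34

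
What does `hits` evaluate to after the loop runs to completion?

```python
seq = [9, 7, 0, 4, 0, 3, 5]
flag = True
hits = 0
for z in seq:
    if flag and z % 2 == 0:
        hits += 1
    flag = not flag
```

Let's trace through this code step by step.

Initialize: seq = [9, 7, 0, 4, 0, 3, 5]
Initialize: flag = True
Initialize: hits = 0
Entering loop: for z in seq:
After iteration 1: z = 9, flag = False, hits = 0
After iteration 2: z = 7, flag = True, hits = 0
After iteration 3: z = 0, flag = False, hits = 1
After iteration 4: z = 4, flag = True, hits = 1
After iteration 5: z = 0, flag = False, hits = 2
After iteration 6: z = 3, flag = True, hits = 2
After iteration 7: z = 5, flag = False, hits = 2
Loop ends.

Final answer: 2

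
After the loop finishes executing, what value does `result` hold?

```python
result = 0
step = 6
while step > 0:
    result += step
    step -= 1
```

Let's trace through this code step by step.

Initialize: result = 0
Initialize: step = 6
Entering loop: while step > 0:
After iteration 1: result = 6, step = 5
After iteration 2: result = 11, step = 4
After iteration 3: result = 15, step = 3
After iteration 4: result = 18, step = 2
After iteration 5: result = 20, step = 1
After iteration 6: result = 21, step = 0
Loop ends.

Final answer: 21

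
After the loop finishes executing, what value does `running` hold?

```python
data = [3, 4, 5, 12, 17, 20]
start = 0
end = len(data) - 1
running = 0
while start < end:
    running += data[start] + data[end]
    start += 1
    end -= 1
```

Let's trace through this code step by step.

Initialize: data = [3, 4, 5, 12, 17, 20]
Initialize: start = 0
Initialize: end = 5
Initialize: running = 0
Entering loop: while start < end:
After iteration 1: start = 1, end = 4, running = 23
After iteration 2: start = 2, end = 3, running = 44
After iteration 3: start = 3, end = 2, running = 61
Loop ends.

Final answer: 61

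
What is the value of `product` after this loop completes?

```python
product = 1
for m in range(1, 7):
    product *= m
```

Let's trace through this code step by step.

Initialize: product = 1
Entering loop: for m in range(1, 7):
After iteration 1: m = 1, product = 1
After iteration 2: m = 2, product = 2
After iteration 3: m = 3, product = 6
After iteration 4: m = 4, product = 24
After iteration 5: m = 5, product = 120
After iteration 6: m = 6, product = 720
Loop ends.

Final answer: 720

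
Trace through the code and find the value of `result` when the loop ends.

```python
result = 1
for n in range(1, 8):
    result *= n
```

Let's trace through this code step by step.

Initialize: result = 1
Entering loop: for n in range(1, 8):
After iteration 1: n = 1, result = 1
After iteration 2: n = 2, result = 2
After iteration 3: n = 3, result = 6
After iteration 4: n = 4, result = 24
After iteration 5: n = 5, result = 120
After iteration 6: n = 6, result = 720
After iteration 7: n = 7, result = 5040
Loop ends.

Final answer: 5040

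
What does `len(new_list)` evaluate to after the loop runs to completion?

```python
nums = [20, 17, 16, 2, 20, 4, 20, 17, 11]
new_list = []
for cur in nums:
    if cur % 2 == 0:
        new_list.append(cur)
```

Let's trace through this code step by step.

Initialize: nums = [20, 17, 16, 2, 20, 4, 20, 17, 11]
Initialize: new_list = []
Entering loop: for cur in nums:
After iteration 1: cur = 20, new_list = [20]
After iteration 2: cur = 17, new_list = [20]
After iteration 3: cur = 16, new_list = [20, 16]
After iteration 4: cur = 2, new_list = [20, 16, 2]
After iteration 5: cur = 20, new_list = [20, 16, 2, 20]
After iteration 6: cur = 4, new_list = [20, 16, 2, 20, 4]
After iteration 7: cur = 20, new_list = [20, 16, 2, 20, 4, 20]
After iteration 8: cur = 17, new_list = [20, 16, 2, 20, 4, 20]
After iteration 9: cur = 11, new_list = [20, 16, 2, 20, 4, 20]
Loop ends.
len(new_list) = 6

Final answer: 6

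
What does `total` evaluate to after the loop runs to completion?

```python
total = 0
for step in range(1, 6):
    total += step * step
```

Let's trace through this code step by step.

Initialize: total = 0
Entering loop: for step in range(1, 6):
After iteration 1: step = 1, total = 1
After iteration 2: step = 2, total = 5
After iteration 3: step = 3, total = 14
After iteration 4: step = 4, total = 30
After iteration 5: step = 5, total = 55
Loop ends.

Final answer: 55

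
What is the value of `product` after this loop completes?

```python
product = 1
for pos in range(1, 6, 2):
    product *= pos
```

Let's trace through this code step by step.

Initialize: product = 1
Entering loop: for pos in range(1, 6, 2):
After iteration 1: pos = 1, product = 1
After iteration 2: pos = 3, product = 3
After iteration 3: pos = 5, product = 15
Loop ends.

Final answer: 15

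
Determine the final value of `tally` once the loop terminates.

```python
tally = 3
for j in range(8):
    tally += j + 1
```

Let's trace through this code step by step.

Initialize: tally = 3
Entering loop: for j in range(8):
After iteration 1: j = 0, tally = 4
After iteration 2: j = 1, tally = 6
After iteration 3: j = 2, tally = 9
After iteration 4: j = 3, tally = 13
After iteration 5: j = 4, tally = 18
After iteration 6: j = 5, tally = 24
After iteration 7: j = 6, tally = 31
After iteration 8: j = 7, tally = 39
Loop ends.

Final answer: 39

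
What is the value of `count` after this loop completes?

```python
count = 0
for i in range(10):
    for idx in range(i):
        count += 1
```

Let's trace through this code step by step.

Initialize: count = 0
Entering loop: for i in range(10):
After iteration 1: i = 0, count = 0
After iteration 2: i = 1, count = 1, idx = 0
After iteration 3: i = 2, count = 3, idx = 1
After iteration 4: i = 3, count = 6, idx = 2
After iteration 5: i = 4, count = 10, idx = 3
After iteration 6: i = 5, count = 15, idx = 4
After iteration 7: i = 6, count = 21, idx = 5
After iteration 8: i = 7, count = 28, idx = 6
After iteration 9: i = 8, count = 36, idx = 7
After iteration 10: i = 9, count = 45, idx = 8
Loop ends.

Final answer: 45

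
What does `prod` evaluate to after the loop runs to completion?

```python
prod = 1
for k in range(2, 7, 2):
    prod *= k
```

Let's trace through this code step by step.

Initialize: prod = 1
Entering loop: for k in range(2, 7, 2):
After iteration 1: k = 2, prod = 2
After iteration 2: k = 4, prod = 8
After iteration 3: k = 6, prod = 48
Loop ends.

Final answer: 48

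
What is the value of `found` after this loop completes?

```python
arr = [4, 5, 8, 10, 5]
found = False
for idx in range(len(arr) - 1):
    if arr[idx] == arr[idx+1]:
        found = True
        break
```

Let's trace through this code step by step.

Initialize: arr = [4, 5, 8, 10, 5]
Initialize: found = False
Entering loop: for idx in range(len(arr) - 1):
After iteration 1: idx = 0, found = False
After iteration 2: idx = 1, found = False
After iteration 3: idx = 2, found = False
After iteration 4: idx = 3, found = False
Loop ends.

Final answer: False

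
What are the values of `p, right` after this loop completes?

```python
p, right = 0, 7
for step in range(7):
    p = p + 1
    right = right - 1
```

Let's trace through this code step by step.

Initialize: p = 0
Initialize: right = 7
Entering loop: for step in range(7):
After iteration 1: step = 0, p = 1, right = 6
After iteration 2: step = 1, p = 2, right = 5
After iteration 3: step = 2, p = 3, right = 4
After iteration 4: step = 3, p = 4, right = 3
After iteration 5: step = 4, p = 5, right = 2
After iteration 6: step = 5, p = 6, right = 1
After iteration 7: step = 6, p = 7, right = 0
Loop ends.

Final answer: 7, 0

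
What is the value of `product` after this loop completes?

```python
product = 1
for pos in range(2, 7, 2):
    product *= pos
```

Let's trace through this code step by step.

Initialize: product = 1
Entering loop: for pos in range(2, 7, 2):
After iteration 1: pos = 2, product = 2
After iteration 2: pos = 4, product = 8
After iteration 3: pos = 6, product = 48
Loop ends.

Final answer: 48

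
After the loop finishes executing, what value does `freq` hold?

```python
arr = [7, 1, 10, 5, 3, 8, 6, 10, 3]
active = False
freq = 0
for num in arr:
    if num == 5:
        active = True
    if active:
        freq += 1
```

Let's trace through this code step by step.

Initialize: arr = [7, 1, 10, 5, 3, 8, 6, 10, 3]
Initialize: active = False
Initialize: freq = 0
Entering loop: for num in arr:
After iteration 1: num = 7, active = False, freq = 0
After iteration 2: num = 1, active = False, freq = 0
After iteration 3: num = 10, active = False, freq = 0
After iteration 4: num = 5, active = True, freq = 1
After iteration 5: num = 3, active = True, freq = 2
After iteration 6: num = 8, active = True, freq = 3
After iteration 7: num = 6, active = True, freq = 4
After iteration 8: num = 10, active = True, freq = 5
After iteration 9: num = 3, active = True, freq = 6
Loop ends.

Final answer: 6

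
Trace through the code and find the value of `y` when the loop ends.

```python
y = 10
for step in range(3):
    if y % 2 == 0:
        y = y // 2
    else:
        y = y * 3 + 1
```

Let's trace through this code step by step.

Initialize: y = 10
Entering loop: for step in range(3):
After iteration 1: step = 0, y = 5
After iteration 2: step = 1, y = 16
After iteration 3: step = 2, y = 8
Loop ends.

Final answer: 8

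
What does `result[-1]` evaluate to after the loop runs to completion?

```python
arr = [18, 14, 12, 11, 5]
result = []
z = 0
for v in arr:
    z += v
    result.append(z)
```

Let's trace through this code step by step.

Initialize: arr = [18, 14, 12, 11, 5]
Initialize: result = []
Initialize: z = 0
Entering loop: for v in arr:
After iteration 1: v = 18, result = [18], z = 18
After iteration 2: v = 14, result = [18, 32], z = 32
After iteration 3: v = 12, result = [18, 32, 44], z = 44
After iteration 4: v = 11, result = [18, 32, 44, 55], z = 55
After iteration 5: v = 5, result = [18, 32, 44, 55, 60], z = 60
Loop ends.
result[-1] = 60

Final answer: 60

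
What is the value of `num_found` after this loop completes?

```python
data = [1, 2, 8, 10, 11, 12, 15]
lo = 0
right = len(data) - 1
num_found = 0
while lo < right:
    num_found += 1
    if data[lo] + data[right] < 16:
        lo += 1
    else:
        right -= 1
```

Let's trace through this code step by step.

Initialize: data = [1, 2, 8, 10, 11, 12, 15]
Initialize: lo = 0
Initialize: right = 6
Initialize: num_found = 0
Entering loop: while lo < right:
After iteration 1: lo = 0, right = 5, num_found = 1
After iteration 2: lo = 1, right = 5, num_found = 2
After iteration 3: lo = 2, right = 5, num_found = 3
After iteration 4: lo = 2, right = 4, num_found = 4
After iteration 5: lo = 2, right = 3, num_found = 5
After iteration 6: lo = 2, right = 2, num_found = 6
Loop ends.

Final answer: 6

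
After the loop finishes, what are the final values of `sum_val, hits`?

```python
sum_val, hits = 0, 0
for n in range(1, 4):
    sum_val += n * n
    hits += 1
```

Let's trace through this code step by step.

Initialize: sum_val = 0
Initialize: hits = 0
Entering loop: for n in range(1, 4):
After iteration 1: n = 1, sum_val = 1, hits = 1
After iteration 2: n = 2, sum_val = 5, hits = 2
After iteration 3: n = 3, sum_val = 14, hits = 3
Loop ends.

Final answer: 14, 3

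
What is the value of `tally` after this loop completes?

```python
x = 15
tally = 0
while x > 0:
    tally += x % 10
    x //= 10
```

Let's trace through this code step by step.

Initialize: x = 15
Initialize: tally = 0
Entering loop: while x > 0:
After iteration 1: x = 1, tally = 5
After iteration 2: x = 0, tally = 6
Loop ends.

Final answer: 6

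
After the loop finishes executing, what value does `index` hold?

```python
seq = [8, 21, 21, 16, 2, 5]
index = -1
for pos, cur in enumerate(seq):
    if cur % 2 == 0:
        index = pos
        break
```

Let's trace through this code step by step.

Initialize: seq = [8, 21, 21, 16, 2, 5]
Initialize: index = -1
Entering loop: for pos, cur in enumerate(seq):
After iteration 1: pos = 0, cur = 8, index = 0
Loop ends.

Final answer: 0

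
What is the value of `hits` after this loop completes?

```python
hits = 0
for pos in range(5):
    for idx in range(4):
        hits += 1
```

Let's trace through this code step by step.

Initialize: hits = 0
Entering loop: for pos in range(5):
After iteration 1: pos = 0, hits = 4
After iteration 2: pos = 1, hits = 8
After iteration 3: pos = 2, hits = 12
After iteration 4: pos = 3, hits = 16
After iteration 5: pos = 4, hits = 20
Loop ends.

Final answer: 20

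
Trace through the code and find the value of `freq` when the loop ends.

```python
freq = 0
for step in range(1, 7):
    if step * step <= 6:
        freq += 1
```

Let's trace through this code step by step.

Initialize: freq = 0
Entering loop: for step in range(1, 7):
After iteration 1: step = 1, freq = 1
After iteration 2: step = 2, freq = 2
After iteration 3: step = 3, freq = 2
After iteration 4: step = 4, freq = 2
After iteration 5: step = 5, freq = 2
After iteration 6: step = 6, freq = 2
Loop ends.

Final answer: 2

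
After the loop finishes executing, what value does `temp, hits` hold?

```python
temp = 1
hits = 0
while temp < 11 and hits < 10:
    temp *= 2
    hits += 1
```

Let's trace through this code step by step.

Initialize: temp = 1
Initialize: hits = 0
Entering loop: while temp < 11 and hits < 10:
After iteration 1: temp = 2, hits = 1
After iteration 2: temp = 4, hits = 2
After iteration 3: temp = 8, hits = 3
After iteration 4: temp = 16, hits = 4
Loop ends.

Final answer: 16, 4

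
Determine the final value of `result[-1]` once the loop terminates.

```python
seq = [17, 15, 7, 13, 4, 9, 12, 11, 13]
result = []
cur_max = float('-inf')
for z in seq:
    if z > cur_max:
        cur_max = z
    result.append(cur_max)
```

Let's trace through this code step by step.

Initialize: seq = [17, 15, 7, 13, 4, 9, 12, 11, 13]
Initialize: result = []
Initialize: cur_max = -inf
Entering loop: for z in seq:
After iteration 1: z = 17, result = [17], cur_max = 17
After iteration 2: z = 15, result = [17, 17], cur_max = 17
After iteration 3: z = 7, result = [17, 17, 17], cur_max = 17
After iteration 4: z = 13, result = [17, 17, 17, 17], cur_max = 17
After iteration 5: z = 4, result = [17, 17, 17, 17, 17], cur_max = 17
After iteration 6: z = 9, result = [17, 17, 17, 17, 17, 17], cur_max = 17
After iteration 7: z = 12, result = [17, 17, 17, 17, 17, 17, 17], cur_max = 17
After iteration 8: z = 11, result = [17, 17, 17, 17, 17, 17, 17, 17], cur_max = 17
After iteration 9: z = 13, result = [17, 17, 17, 17, 17, 17, 17, 17, 17], cur_max = 17
Loop ends.
result[-1] = 17

Final answer: 17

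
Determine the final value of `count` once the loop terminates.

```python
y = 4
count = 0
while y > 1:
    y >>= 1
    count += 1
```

Let's trace through this code step by step.

Initialize: y = 4
Initialize: count = 0
Entering loop: while y > 1:
After iteration 1: y = 2, count = 1
After iteration 2: y = 1, count = 2
Loop ends.

Final answer: 2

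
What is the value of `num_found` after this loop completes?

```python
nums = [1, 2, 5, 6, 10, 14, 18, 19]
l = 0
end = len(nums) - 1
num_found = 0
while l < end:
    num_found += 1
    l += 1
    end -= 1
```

Let's trace through this code step by step.

Initialize: nums = [1, 2, 5, 6, 10, 14, 18, 19]
Initialize: l = 0
Initialize: end = 7
Initialize: num_found = 0
Entering loop: while l < end:
After iteration 1: l = 1, end = 6, num_found = 1
After iteration 2: l = 2, end = 5, num_found = 2
After iteration 3: l = 3, end = 4, num_found = 3
After iteration 4: l = 4, end = 3, num_found = 4
Loop ends.

Final answer: 4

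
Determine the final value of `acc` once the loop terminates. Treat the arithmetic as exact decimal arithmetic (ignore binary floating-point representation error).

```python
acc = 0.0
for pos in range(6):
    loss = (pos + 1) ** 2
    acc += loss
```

Let's trace through this code step by step.

Initialize: acc = 0.0
Entering loop: for pos in range(6):
After iteration 1: pos = 0, acc = 1.0, loss = 1
After iteration 2: pos = 1, acc = 5.0, loss = 4
After iteration 3: pos = 2, acc = 14.0, loss = 9
After iteration 4: pos = 3, acc = 30.0, loss = 16
After iteration 5: pos = 4, acc = 55.0, loss = 25
After iteration 6: pos = 5, acc = 91.0, loss = 36
Loop ends.

Final answer: 91.0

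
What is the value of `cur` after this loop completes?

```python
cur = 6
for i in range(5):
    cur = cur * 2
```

Let's trace through this code step by step.

Initialize: cur = 6
Entering loop: for i in range(5):
After iteration 1: i = 0, cur = 12
After iteration 2: i = 1, cur = 24
After iteration 3: i = 2, cur = 48
After iteration 4: i = 3, cur = 96
After iteration 5: i = 4, cur = 192
Loop ends.

Final answer: 192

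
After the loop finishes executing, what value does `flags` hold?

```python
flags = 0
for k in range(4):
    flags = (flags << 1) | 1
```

Let's trace through this code step by step.

Initialize: flags = 0
Entering loop: for k in range(4):
After iteration 1: k = 0, flags = 1
After iteration 2: k = 1, flags = 3
After iteration 3: k = 2, flags = 7
After iteration 4: k = 3, flags = 15
Loop ends.

Final answer: 15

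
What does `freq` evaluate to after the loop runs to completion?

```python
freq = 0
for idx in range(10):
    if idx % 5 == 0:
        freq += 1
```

Let's trace through this code step by step.

Initialize: freq = 0
Entering loop: for idx in range(10):
After iteration 1: idx = 0, freq = 1
After iteration 2: idx = 1, freq = 1
After iteration 3: idx = 2, freq = 1
After iteration 4: idx = 3, freq = 1
After iteration 5: idx = 4, freq = 1
After iteration 6: idx = 5, freq = 2
After iteration 7: idx = 6, freq = 2
After iteration 8: idx = 7, freq = 2
After iteration 9: idx = 8, freq = 2
After iteration 10: idx = 9, freq = 2
Loop ends.

Final answer: 2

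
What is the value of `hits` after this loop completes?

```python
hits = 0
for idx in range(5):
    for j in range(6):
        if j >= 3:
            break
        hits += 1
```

Let's trace through this code step by step.

Initialize: hits = 0
Entering loop: for idx in range(5):
After iteration 1: idx = 0, hits = 3
After iteration 2: idx = 1, hits = 6
After iteration 3: idx = 2, hits = 9
After iteration 4: idx = 3, hits = 12
After iteration 5: idx = 4, hits = 15
Loop ends.

Final answer: 15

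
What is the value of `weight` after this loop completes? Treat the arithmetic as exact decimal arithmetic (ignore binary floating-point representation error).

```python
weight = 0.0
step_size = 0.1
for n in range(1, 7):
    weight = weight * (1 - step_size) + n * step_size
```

Let's trace through this code step by step.

Initialize: weight = 0.0
Initialize: step_size = 0.1
Entering loop: for n in range(1, 7):
After iteration 1: n = 1, weight = 0.1
After iteration 2: n = 2, weight = 0.29
After iteration 3: n = 3, weight = 0.561
After iteration 4: n = 4, weight = 0.9049
After iteration 5: n = 5, weight = 1.31441
After iteration 6: n = 6, weight = 1.782969
Loop ends.

Final answer: 1.782969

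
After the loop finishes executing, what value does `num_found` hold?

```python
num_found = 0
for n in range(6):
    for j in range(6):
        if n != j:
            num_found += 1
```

Let's trace through this code step by step.

Initialize: num_found = 0
Entering loop: for n in range(6):
After iteration 1: n = 0, num_found = 5
After iteration 2: n = 1, num_found = 10
After iteration 3: n = 2, num_found = 15
After iteration 4: n = 3, num_found = 20
After iteration 5: n = 4, num_found = 25
After iteration 6: n = 5, num_found = 30
Loop ends.

Final answer: 30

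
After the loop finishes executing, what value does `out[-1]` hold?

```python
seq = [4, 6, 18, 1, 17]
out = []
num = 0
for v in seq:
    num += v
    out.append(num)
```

Let's trace through this code step by step.

Initialize: seq = [4, 6, 18, 1, 17]
Initialize: out = []
Initialize: num = 0
Entering loop: for v in seq:
After iteration 1: v = 4, out = [4], num = 4
After iteration 2: v = 6, out = [4, 10], num = 10
After iteration 3: v = 18, out = [4, 10, 28], num = 28
After iteration 4: v = 1, out = [4, 10, 28, 29], num = 29
After iteration 5: v = 17, out = [4, 10, 28, 29, 46], num = 46
Loop ends.
out[-1] = 46

Final answer: 46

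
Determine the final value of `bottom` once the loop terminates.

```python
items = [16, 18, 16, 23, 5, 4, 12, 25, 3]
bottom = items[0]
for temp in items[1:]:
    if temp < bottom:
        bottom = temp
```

Let's trace through this code step by step.

Initialize: items = [16, 18, 16, 23, 5, 4, 12, 25, 3]
Initialize: bottom = 16
Entering loop: for temp in items[1:]:
After iteration 1: temp = 18, bottom = 16
After iteration 2: temp = 16, bottom = 16
After iteration 3: temp = 23, bottom = 16
After iteration 4: temp = 5, bottom = 5
After iteration 5: temp = 4, bottom = 4
After iteration 6: temp = 12, bottom = 4
After iteration 7: temp = 25, bottom = 4
After iteration 8: temp = 3, bottom = 3
Loop ends.

Final answer: 3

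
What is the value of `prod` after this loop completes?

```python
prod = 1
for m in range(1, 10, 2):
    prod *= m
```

Let's trace through this code step by step.

Initialize: prod = 1
Entering loop: for m in range(1, 10, 2):
After iteration 1: m = 1, prod = 1
After iteration 2: m = 3, prod = 3
After iteration 3: m = 5, prod = 15
After iteration 4: m = 7, prod = 105
After iteration 5: m = 9, prod = 945
Loop ends.

Final answer: 945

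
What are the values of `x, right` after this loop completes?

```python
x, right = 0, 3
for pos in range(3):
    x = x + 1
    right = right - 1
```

Let's trace through this code step by step.

Initialize: x = 0
Initialize: right = 3
Entering loop: for pos in range(3):
After iteration 1: pos = 0, x = 1, right = 2
After iteration 2: pos = 1, x = 2, right = 1
After iteration 3: pos = 2, x = 3, right = 0
Loop ends.

Final answer: 3, 0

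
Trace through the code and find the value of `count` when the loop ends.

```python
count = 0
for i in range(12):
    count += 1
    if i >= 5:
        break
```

Let's trace through this code step by step.

Initialize: count = 0
Entering loop: for i in range(12):
After iteration 1: i = 0, count = 1
After iteration 2: i = 1, count = 2
After iteration 3: i = 2, count = 3
After iteration 4: i = 3, count = 4
After iteration 5: i = 4, count = 5
After iteration 6: i = 5, count = 6
Loop ends.

Final answer: 6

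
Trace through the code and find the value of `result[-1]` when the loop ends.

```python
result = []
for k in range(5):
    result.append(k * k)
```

Let's trace through this code step by step.

Initialize: result = []
Entering loop: for k in range(5):
After iteration 1: k = 0, result = [0]
After iteration 2: k = 1, result = [0, 1]
After iteration 3: k = 2, result = [0, 1, 4]
After iteration 4: k = 3, result = [0, 1, 4, 9]
After iteration 5: k = 4, result = [0, 1, 4, 9, 16]
Loop ends.
result[-1] = 16

Final answer: 16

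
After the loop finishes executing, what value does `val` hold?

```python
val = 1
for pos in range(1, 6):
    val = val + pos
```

Let's trace through this code step by step.

Initialize: val = 1
Entering loop: for pos in range(1, 6):
After iteration 1: pos = 1, val = 2
After iteration 2: pos = 2, val = 4
After iteration 3: pos = 3, val = 7
After iteration 4: pos = 4, val = 11
After iteration 5: pos = 5, val = 16
Loop ends.

Final answer: 16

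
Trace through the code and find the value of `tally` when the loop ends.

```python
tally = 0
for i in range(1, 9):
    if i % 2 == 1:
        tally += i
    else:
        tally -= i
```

Let's trace through this code step by step.

Initialize: tally = 0
Entering loop: for i in range(1, 9):
After iteration 1: i = 1, tally = 1
After iteration 2: i = 2, tally = -1
After iteration 3: i = 3, tally = 2
After iteration 4: i = 4, tally = -2
After iteration 5: i = 5, tally = 3
After iteration 6: i = 6, tally = -3
After iteration 7: i = 7, tally = 4
After iteration 8: i = 8, tally = -4
Loop ends.

Final answer: -4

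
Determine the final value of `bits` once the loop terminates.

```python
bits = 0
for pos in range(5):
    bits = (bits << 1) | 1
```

Let's trace through this code step by step.

Initialize: bits = 0
Entering loop: for pos in range(5):
After iteration 1: pos = 0, bits = 1
After iteration 2: pos = 1, bits = 3
After iteration 3: pos = 2, bits = 7
After iteration 4: pos = 3, bits = 15
After iteration 5: pos = 4, bits = 31
Loop ends.

Final answer: 31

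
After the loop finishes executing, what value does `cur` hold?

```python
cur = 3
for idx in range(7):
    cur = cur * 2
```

Let's trace through this code step by step.

Initialize: cur = 3
Entering loop: for idx in range(7):
After iteration 1: idx = 0, cur = 6
After iteration 2: idx = 1, cur = 12
After iteration 3: idx = 2, cur = 24
After iteration 4: idx = 3, cur = 48
After iteration 5: idx = 4, cur = 96
After iteration 6: idx = 5, cur = 192
After iteration 7: idx = 6, cur = 384
Loop ends.

Final answer: 384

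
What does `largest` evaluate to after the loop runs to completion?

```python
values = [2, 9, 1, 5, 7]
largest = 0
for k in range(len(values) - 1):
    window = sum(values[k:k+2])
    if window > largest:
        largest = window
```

Let's trace through this code step by step.

Initialize: values = [2, 9, 1, 5, 7]
Initialize: largest = 0
Entering loop: for k in range(len(values) - 1):
After iteration 1: k = 0, largest = 11, window = 11
After iteration 2: k = 1, largest = 11, window = 10
After iteration 3: k = 2, largest = 11, window = 6
After iteration 4: k = 3, largest = 12, window = 12
Loop ends.

Final answer: 12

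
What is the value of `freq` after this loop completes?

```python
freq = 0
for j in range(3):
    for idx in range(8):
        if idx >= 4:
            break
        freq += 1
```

Let's trace through this code step by step.

Initialize: freq = 0
Entering loop: for j in range(3):
After iteration 1: j = 0, freq = 4
After iteration 2: j = 1, freq = 8
After iteration 3: j = 2, freq = 12
Loop ends.

Final answer: 12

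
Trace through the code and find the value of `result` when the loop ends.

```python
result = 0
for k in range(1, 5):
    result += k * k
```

Let's trace through this code step by step.

Initialize: result = 0
Entering loop: for k in range(1, 5):
After iteration 1: k = 1, result = 1
After iteration 2: k = 2, result = 5
After iteration 3: k = 3, result = 14
After iteration 4: k = 4, result = 30
Loop ends.

Final answer: 30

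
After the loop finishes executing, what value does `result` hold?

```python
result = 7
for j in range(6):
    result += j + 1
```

Let's trace through this code step by step.

Initialize: result = 7
Entering loop: for j in range(6):
After iteration 1: j = 0, result = 8
After iteration 2: j = 1, result = 10
After iteration 3: j = 2, result = 13
After iteration 4: j = 3, result = 17
After iteration 5: j = 4, result = 22
After iteration 6: j = 5, result = 28
Loop ends.

Final answer: 28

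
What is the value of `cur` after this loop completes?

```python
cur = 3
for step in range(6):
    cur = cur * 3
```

Let's trace through this code step by step.

Initialize: cur = 3
Entering loop: for step in range(6):
After iteration 1: step = 0, cur = 9
After iteration 2: step = 1, cur = 27
After iteration 3: step = 2, cur = 81
After iteration 4: step = 3, cur = 243
After iteration 5: step = 4, cur = 729
After iteration 6: step = 5, cur = 2187
Loop ends.

Final answer: 2187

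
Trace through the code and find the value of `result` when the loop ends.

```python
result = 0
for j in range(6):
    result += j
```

Let's trace through this code step by step.

Initialize: result = 0
Entering loop: for j in range(6):
After iteration 1: j = 0, result = 0
After iteration 2: j = 1, result = 1
After iteration 3: j = 2, result = 3
After iteration 4: j = 3, result = 6
After iteration 5: j = 4, result = 10
After iteration 6: j = 5, result = 15
Loop ends.

Final answer: 15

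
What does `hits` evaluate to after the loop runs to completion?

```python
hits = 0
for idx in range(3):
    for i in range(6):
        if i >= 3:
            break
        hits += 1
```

Let's trace through this code step by step.

Initialize: hits = 0
Entering loop: for idx in range(3):
After iteration 1: idx = 0, hits = 3
After iteration 2: idx = 1, hits = 6
After iteration 3: idx = 2, hits = 9
Loop ends.

Final answer: 9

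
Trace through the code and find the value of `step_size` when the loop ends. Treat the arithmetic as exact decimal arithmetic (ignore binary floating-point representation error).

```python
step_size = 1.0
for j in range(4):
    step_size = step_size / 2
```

Let's trace through this code step by step.

Initialize: step_size = 1.0
Entering loop: for j in range(4):
After iteration 1: j = 0, step_size = 0.5
After iteration 2: j = 1, step_size = 0.25
After iteration 3: j = 2, step_size = 0.125
After iteration 4: j = 3, step_size = 0.0625
Loop ends.

Final answer: 0.0625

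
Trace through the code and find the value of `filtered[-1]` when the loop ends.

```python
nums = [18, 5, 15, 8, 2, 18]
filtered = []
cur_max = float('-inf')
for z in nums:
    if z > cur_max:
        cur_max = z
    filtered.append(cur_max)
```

Let's trace through this code step by step.

Initialize: nums = [18, 5, 15, 8, 2, 18]
Initialize: filtered = []
Initialize: cur_max = -inf
Entering loop: for z in nums:
After iteration 1: z = 18, filtered = [18], cur_max = 18
After iteration 2: z = 5, filtered = [18, 18], cur_max = 18
After iteration 3: z = 15, filtered = [18, 18, 18], cur_max = 18
After iteration 4: z = 8, filtered = [18, 18, 18, 18], cur_max = 18
After iteration 5: z = 2, filtered = [18, 18, 18, 18, 18], cur_max = 18
After iteration 6: z = 18, filtered = [18, 18, 18, 18, 18, 18], cur_max = 18
Loop ends.
filtered[-1] = 18

Final answer: 18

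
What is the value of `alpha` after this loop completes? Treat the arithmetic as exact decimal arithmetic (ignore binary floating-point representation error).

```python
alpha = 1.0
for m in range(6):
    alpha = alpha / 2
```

Let's trace through this code step by step.

Initialize: alpha = 1.0
Entering loop: for m in range(6):
After iteration 1: m = 0, alpha = 0.5
After iteration 2: m = 1, alpha = 0.25
After iteration 3: m = 2, alpha = 0.125
After iteration 4: m = 3, alpha = 0.0625
After iteration 5: m = 4, alpha = 0.03125
After iteration 6: m = 5, alpha = 0.015625
Loop ends.

Final answer: 0.015625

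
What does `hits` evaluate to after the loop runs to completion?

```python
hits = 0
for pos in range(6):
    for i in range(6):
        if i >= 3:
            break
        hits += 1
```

Let's trace through this code step by step.

Initialize: hits = 0
Entering loop: for pos in range(6):
After iteration 1: pos = 0, hits = 3
After iteration 2: pos = 1, hits = 6
After iteration 3: pos = 2, hits = 9
After iteration 4: pos = 3, hits = 12
After iteration 5: pos = 4, hits = 15
After iteration 6: pos = 5, hits = 18
Loop ends.

Final answer: 18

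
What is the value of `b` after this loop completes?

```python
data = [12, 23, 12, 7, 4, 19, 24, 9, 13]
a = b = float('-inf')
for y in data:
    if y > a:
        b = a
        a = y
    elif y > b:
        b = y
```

Let's trace through this code step by step.

Initialize: data = [12, 23, 12, 7, 4, 19, 24, 9, 13]
Initialize: a = -inf
Initialize: b = -inf
Entering loop: for y in data:
After iteration 1: y = 12, a = 12, b = -inf
After iteration 2: y = 23, a = 23, b = 12
After iteration 3: y = 12, a = 23, b = 12
After iteration 4: y = 7, a = 23, b = 12
After iteration 5: y = 4, a = 23, b = 12
After iteration 6: y = 19, a = 23, b = 19
After iteration 7: y = 24, a = 24, b = 23
After iteration 8: y = 9, a = 24, b = 23
After iteration 9: y = 13, a = 24, b = 23
Loop ends.

Final answer: 23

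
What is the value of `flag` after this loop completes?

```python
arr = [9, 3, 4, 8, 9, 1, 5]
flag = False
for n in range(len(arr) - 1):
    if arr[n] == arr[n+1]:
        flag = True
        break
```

Let's trace through this code step by step.

Initialize: arr = [9, 3, 4, 8, 9, 1, 5]
Initialize: flag = False
Entering loop: for n in range(len(arr) - 1):
After iteration 1: n = 0, flag = False
After iteration 2: n = 1, flag = False
After iteration 3: n = 2, flag = False
After iteration 4: n = 3, flag = False
After iteration 5: n = 4, flag = False
After iteration 6: n = 5, flag = False
Loop ends.

Final answer: False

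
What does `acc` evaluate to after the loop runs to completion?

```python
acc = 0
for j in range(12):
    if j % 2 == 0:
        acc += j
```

Let's trace through this code step by step.

Initialize: acc = 0
Entering loop: for j in range(12):
After iteration 1: j = 0, acc = 0
After iteration 2: j = 1, acc = 0
After iteration 3: j = 2, acc = 2
After iteration 4: j = 3, acc = 2
After iteration 5: j = 4, acc = 6
After iteration 6: j = 5, acc = 6
After iteration 7: j = 6, acc = 12
After iteration 8: j = 7, acc = 12
After iteration 9: j = 8, acc = 20
After iteration 10: j = 9, acc = 20
After iteration 11: j = 10, acc = 30
After iteration 12: j = 11, acc = 30
Loop ends.

Final answer: 30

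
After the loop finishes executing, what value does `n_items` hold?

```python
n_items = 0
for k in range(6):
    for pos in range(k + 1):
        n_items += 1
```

Let's trace through this code step by step.

Initialize: n_items = 0
Entering loop: for k in range(6):
After iteration 1: k = 0, n_items = 1, pos = 0
After iteration 2: k = 1, n_items = 3, pos = 1
After iteration 3: k = 2, n_items = 6, pos = 2
After iteration 4: k = 3, n_items = 10, pos = 3
After iteration 5: k = 4, n_items = 15, pos = 4
After iteration 6: k = 5, n_items = 21, pos = 5
Loop ends.

Final answer: 21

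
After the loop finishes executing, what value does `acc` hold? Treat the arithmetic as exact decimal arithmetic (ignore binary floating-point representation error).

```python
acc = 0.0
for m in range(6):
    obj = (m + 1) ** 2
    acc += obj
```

Let's trace through this code step by step.

Initialize: acc = 0.0
Entering loop: for m in range(6):
After iteration 1: m = 0, acc = 1.0, obj = 1
After iteration 2: m = 1, acc = 5.0, obj = 4
After iteration 3: m = 2, acc = 14.0, obj = 9
After iteration 4: m = 3, acc = 30.0, obj = 16
After iteration 5: m = 4, acc = 55.0, obj = 25
After iteration 6: m = 5, acc = 91.0, obj = 36
Loop ends.

Final answer: 91.0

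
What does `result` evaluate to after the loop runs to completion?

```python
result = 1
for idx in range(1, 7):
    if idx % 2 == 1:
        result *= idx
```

Let's trace through this code step by step.

Initialize: result = 1
Entering loop: for idx in range(1, 7):
After iteration 1: idx = 1, result = 1
After iteration 2: idx = 2, result = 1
After iteration 3: idx = 3, result = 3
After iteration 4: idx = 4, result = 3
After iteration 5: idx = 5, result = 15
After iteration 6: idx = 6, result = 15
Loop ends.

Final answer: 15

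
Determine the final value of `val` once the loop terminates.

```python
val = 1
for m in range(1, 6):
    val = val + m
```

Let's trace through this code step by step.

Initialize: val = 1
Entering loop: for m in range(1, 6):
After iteration 1: m = 1, val = 2
After iteration 2: m = 2, val = 4
After iteration 3: m = 3, val = 7
After iteration 4: m = 4, val = 11
After iteration 5: m = 5, val = 16
Loop ends.

Final answer: 16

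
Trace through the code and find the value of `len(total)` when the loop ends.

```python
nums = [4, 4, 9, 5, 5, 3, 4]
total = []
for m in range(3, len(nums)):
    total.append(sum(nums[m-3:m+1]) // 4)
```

Let's trace through this code step by step.

Initialize: nums = [4, 4, 9, 5, 5, 3, 4]
Initialize: total = []
Entering loop: for m in range(3, len(nums)):
After iteration 1: m = 3, total = [5]
After iteration 2: m = 4, total = [5, 5]
After iteration 3: m = 5, total = [5, 5, 5]
After iteration 4: m = 6, total = [5, 5, 5, 4]
Loop ends.
len(total) = 4

Final answer: 4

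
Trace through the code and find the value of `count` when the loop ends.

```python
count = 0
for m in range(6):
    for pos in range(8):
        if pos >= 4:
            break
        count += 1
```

Let's trace through this code step by step.

Initialize: count = 0
Entering loop: for m in range(6):
After iteration 1: m = 0, count = 4
After iteration 2: m = 1, count = 8
After iteration 3: m = 2, count = 12
After iteration 4: m = 3, count = 16
After iteration 5: m = 4, count = 20
After iteration 6: m = 5, count = 24
Loop ends.

Final answer: 24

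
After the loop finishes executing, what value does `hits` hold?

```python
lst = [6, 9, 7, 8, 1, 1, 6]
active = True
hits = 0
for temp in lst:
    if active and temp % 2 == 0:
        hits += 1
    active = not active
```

Let's trace through this code step by step.

Initialize: lst = [6, 9, 7, 8, 1, 1, 6]
Initialize: active = True
Initialize: hits = 0
Entering loop: for temp in lst:
After iteration 1: temp = 6, active = False, hits = 1
After iteration 2: temp = 9, active = True, hits = 1
After iteration 3: temp = 7, active = False, hits = 1
After iteration 4: temp = 8, active = True, hits = 1
After iteration 5: temp = 1, active = False, hits = 1
After iteration 6: temp = 1, active = True, hits = 1
After iteration 7: temp = 6, active = False, hits = 2
Loop ends.

Final answer: 2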